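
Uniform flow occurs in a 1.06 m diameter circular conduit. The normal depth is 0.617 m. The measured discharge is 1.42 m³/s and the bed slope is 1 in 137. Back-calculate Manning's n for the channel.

For a circular section of diameter D = 1.06 m at depth y = 0.617 m, the central angle is θ = 2 arccos(1 − 2y/D) = 3.471 rad. Then A = (D²/8)(θ − sin θ) = 0.533 m² and P = Dθ/2 = 1.84 m.
Hydraulic radius R = A/P = 0.533/1.84 = 0.2897 m.
Rearranging Manning's equation: n = (1/Q) A R^(2/3) S^(1/2) = (1/1.42) × 0.533 × 0.2897^(2/3) × √0.007299 = 0.014.

n = 0.014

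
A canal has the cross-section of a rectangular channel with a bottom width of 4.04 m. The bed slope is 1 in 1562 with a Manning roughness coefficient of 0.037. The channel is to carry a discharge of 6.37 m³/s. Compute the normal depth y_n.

Manning's equation rearranged: A R^(2/3) = nQ / (1·√S) = 0.037 × 6.37 / (√0.0006402) = 9.315.
At y = 2.66 m: A R^(2/3) = 11.78 — over.
At y = 1.96 m: A R^(2/3) = 7.891 — short.
At y = 2.22 m: A R^(2/3) = 9.31 — matches.

y_n = 2.22 m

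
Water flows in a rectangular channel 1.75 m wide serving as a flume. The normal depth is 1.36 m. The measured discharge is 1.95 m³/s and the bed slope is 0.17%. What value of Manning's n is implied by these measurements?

n = 0.0331

Flow area A = b·y = 1.75 × 1.36 = 2.38 m². Wetted perimeter P = b + 2y = 1.75 + 2×1.36 = 4.47 m.
Hydraulic radius R = A/P = 2.38/4.47 = 0.5324 m.
Rearranging Manning's equation: n = (1/Q) A R^(2/3) S^(1/2) = (1/1.95) × 2.38 × 0.5324^(2/3) × √0.0017 = 0.0331.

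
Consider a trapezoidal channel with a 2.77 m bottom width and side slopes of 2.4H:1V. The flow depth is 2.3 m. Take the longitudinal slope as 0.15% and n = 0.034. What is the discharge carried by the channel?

Q = 25.8 m³/s

With bottom width b = 2.77 m and side slope z = 2.4: A = (b + zy)y = (2.77 + 2.4×2.3)×2.3 = 19.07 m²; P = b + 2y√(1+z²) = 2.77 + 2×2.3×2.6 = 14.73 m.
Hydraulic radius R = A/P = 19.07/14.73 = 1.294 m.
Manning's equation: Q = (1/n) A R^(2/3) S^(1/2) = (1/0.034) × 19.07 × 1.294^(2/3) × 0.0015^(1/2) = 25.8 m³/s.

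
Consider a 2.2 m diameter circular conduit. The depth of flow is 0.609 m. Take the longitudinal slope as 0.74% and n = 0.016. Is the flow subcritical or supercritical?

For a circular section of diameter D = 2.2 m at depth y = 0.609 m, the central angle is θ = 2 arccos(1 − 2y/D) = 2.216 rad. Then A = (D²/8)(θ − sin θ) = 0.8575 m² and P = Dθ/2 = 2.438 m.
Hydraulic radius R = A/P = 0.8575/2.438 = 0.3517 m.
V = (1/n) R^(2/3) √S = (1/0.016) × 0.3517^(2/3) × √0.0074 = 2.679 m/s. Hydraulic depth D_h = A/T = 0.8575/1.969 = 0.4356 m.
Froude number Fr = V/√(g·D_h) = 2.679/√(9.81×0.4356) = 1.3, which is greater than 1, so the flow is supercritical.

supercritical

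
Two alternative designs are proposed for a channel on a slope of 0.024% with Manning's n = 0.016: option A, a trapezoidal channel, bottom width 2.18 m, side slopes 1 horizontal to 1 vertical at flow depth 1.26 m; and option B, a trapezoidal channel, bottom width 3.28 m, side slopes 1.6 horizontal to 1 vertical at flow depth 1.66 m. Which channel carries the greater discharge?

channel B

Channel A: With bottom width b = 2.18 m and side slope z = 1: A = (b + zy)y = (2.18 + 1×1.26)×1.26 = 4.334 m²; P = b + 2y√(1+z²) = 2.18 + 2×1.26×1.414 = 5.744 m. Hydraulic radius R = A/P = 4.334/5.744 = 0.7546 m. Q_A = (1/0.016)·4.334·0.7546^(2/3)·√0.00024 = 3.479 m³/s.
Channel B: With bottom width b = 3.28 m and side slope z = 1.6: A = (b + zy)y = (3.28 + 1.6×1.66)×1.66 = 9.854 m²; P = b + 2y√(1+z²) = 3.28 + 2×1.66×1.887 = 9.544 m. Hydraulic radius R = A/P = 9.854/9.544 = 1.032 m. Q_B = (1/0.016)·9.854·1.032^(2/3)·√0.00024 = 9.746 m³/s.
Q_A = 3.479 m³/s vs Q_B = 9.746 m³/s, so channel B carries more.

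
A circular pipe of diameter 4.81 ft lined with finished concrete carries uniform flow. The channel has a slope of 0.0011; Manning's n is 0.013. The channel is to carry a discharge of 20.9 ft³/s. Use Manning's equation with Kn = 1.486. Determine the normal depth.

Manning's equation rearranged: A R^(2/3) = nQ / (1.486·√S) = 0.013 × 20.9 / (1.486 × √0.0011) = 5.513.
At y = 1.41 ft: A R^(2/3) = 3.847 — low.
At y = 1.7 ft: A R^(2/3) = 5.503 — matches.

y_n = 1.7 ft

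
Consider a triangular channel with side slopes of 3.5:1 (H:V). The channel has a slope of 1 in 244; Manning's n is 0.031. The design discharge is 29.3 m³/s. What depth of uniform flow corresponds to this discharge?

y_n = 2.03 m

Manning's equation rearranged: A R^(2/3) = nQ / (1·√S) = 0.031 × 29.3 / (√0.004098) = 14.19.
At y = 2.45 m: A R^(2/3) = 23.43 — over.
At y = 1.64 m: A R^(2/3) = 8.034 — short.
At y = 2.03 m: A R^(2/3) = 14.19 — close enough.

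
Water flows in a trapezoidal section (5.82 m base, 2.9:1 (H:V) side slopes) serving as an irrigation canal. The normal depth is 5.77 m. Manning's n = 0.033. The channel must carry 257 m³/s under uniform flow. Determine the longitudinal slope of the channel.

S = 0.000917

With bottom width b = 5.82 m and side slope z = 2.9: A = (b + zy)y = (5.82 + 2.9×5.77)×5.77 = 130.1 m²; P = b + 2y√(1+z²) = 5.82 + 2×5.77×3.068 = 41.22 m.
Hydraulic radius R = A/P = 130.1/41.22 = 3.157 m.
From Manning's equation, S = [nQ / (1 A R^(2/3))]² = [0.033 × 257 / (1 × 130.1 × 3.157^(2/3))]² = 0.000917.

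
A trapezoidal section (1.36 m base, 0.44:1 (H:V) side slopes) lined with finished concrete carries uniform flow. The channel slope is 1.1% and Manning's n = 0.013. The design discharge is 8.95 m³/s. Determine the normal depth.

y_n = 0.981 m

Manning's equation rearranged: A R^(2/3) = nQ / (1·√S) = 0.013 × 8.95 / (√0.011) = 1.109.
At y = 1.15 m: A R^(2/3) = 1.448 — too large.
At y = 0.804 m: A R^(2/3) = 0.7996 — too small.
At y = 0.981 m: A R^(2/3) = 1.11 — close enough.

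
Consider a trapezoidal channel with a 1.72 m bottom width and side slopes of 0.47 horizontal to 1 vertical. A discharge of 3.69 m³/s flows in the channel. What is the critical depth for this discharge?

y_c = 0.725 m

At critical depth, Q² T / (g A³) = 1, i.e. A³/T = Q²/g = 3.69²/9.81 = 1.388.
Trying y = 0.55 m: A³/T = 0.576 — too small.
Trying y = 0.849 m: A³/T = 2.312 — too large.
Trying y = 0.725 m: A³/T = 1.389 — ≈ 1.388.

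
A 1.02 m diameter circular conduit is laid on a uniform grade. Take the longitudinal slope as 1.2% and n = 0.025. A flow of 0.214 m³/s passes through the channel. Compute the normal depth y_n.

Manning's equation rearranged: A R^(2/3) = nQ / (1·√S) = 0.025 × 0.214 / (√0.012) = 0.04884.
Trying y = 0.185 m: A R^(2/3) = 0.02359 — short.
Trying y = 0.302 m: A R^(2/3) = 0.06273 — over.
Trying y = 0.266 m: A R^(2/3) = 0.04893 — close enough.

y_n = 0.266 m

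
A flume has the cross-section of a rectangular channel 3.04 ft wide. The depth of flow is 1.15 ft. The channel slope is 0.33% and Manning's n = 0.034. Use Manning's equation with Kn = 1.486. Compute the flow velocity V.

Flow area A = b·y = 3.04 × 1.15 = 3.496 ft². Wetted perimeter P = b + 2y = 3.04 + 2×1.15 = 5.34 ft.
Hydraulic radius R = A/P = 3.496/5.34 = 0.6547 ft.
From Manning's equation, V = (1.486/n) R^(2/3) S^(1/2) = (1.486/0.034) × 0.6547^(2/3) × 0.0033^(1/2) = 1.89 ft/s.

V = 1.89 ft/s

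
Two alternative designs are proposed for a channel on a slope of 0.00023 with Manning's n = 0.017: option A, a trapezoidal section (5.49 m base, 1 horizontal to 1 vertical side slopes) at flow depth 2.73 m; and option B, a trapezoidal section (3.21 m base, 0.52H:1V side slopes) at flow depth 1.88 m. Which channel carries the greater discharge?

Channel A: With bottom width b = 5.49 m and side slope z = 1: A = (b + zy)y = (5.49 + 1×2.73)×2.73 = 22.44 m²; P = b + 2y√(1+z²) = 5.49 + 2×2.73×1.414 = 13.21 m. Hydraulic radius R = A/P = 22.44/13.21 = 1.699 m. Q_A = (1/0.017)·22.44·1.699^(2/3)·√0.00023 = 28.5 m³/s.
Channel B: With bottom width b = 3.21 m and side slope z = 0.52: A = (b + zy)y = (3.21 + 0.52×1.88)×1.88 = 7.873 m²; P = b + 2y√(1+z²) = 3.21 + 2×1.88×1.127 = 7.448 m. Hydraulic radius R = A/P = 7.873/7.448 = 1.057 m. Q_B = (1/0.017)·7.873·1.057^(2/3)·√0.00023 = 7.288 m³/s.
Q_A = 28.5 m³/s vs Q_B = 7.288 m³/s, so channel A carries more.

channel A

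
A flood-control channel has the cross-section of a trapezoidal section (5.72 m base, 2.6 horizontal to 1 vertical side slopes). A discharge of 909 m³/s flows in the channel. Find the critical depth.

At critical depth, Q² T / (g A³) = 1, i.e. A³/T = Q²/g = 909²/9.81 = 84230.
Trying y = 5.11 m: A³/T = 28370 — short.
Trying y = 6.57 m: A³/T = 84300 — ≈ 84230.

y_c = 6.57 m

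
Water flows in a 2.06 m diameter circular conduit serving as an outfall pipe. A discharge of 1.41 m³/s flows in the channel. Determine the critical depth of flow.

y_c = 0.552 m

At critical depth, Q² T / (g A³) = 1, i.e. A³/T = Q²/g = 1.41²/9.81 = 0.2027.
At y = 0.675 m: A³/T = 0.4432 — high.
At y = 0.552 m: A³/T = 0.2032 — matches.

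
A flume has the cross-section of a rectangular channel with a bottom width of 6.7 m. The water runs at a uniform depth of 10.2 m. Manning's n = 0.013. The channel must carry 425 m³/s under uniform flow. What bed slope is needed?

Flow area A = b·y = 6.7 × 10.2 = 68.34 m². Wetted perimeter P = b + 2y = 6.7 + 2×10.2 = 27.1 m.
Hydraulic radius R = A/P = 68.34/27.1 = 2.522 m.
From Manning's equation, S = [nQ / (1 A R^(2/3))]² = [0.013 × 425 / (1 × 68.34 × 2.522^(2/3))]² = 0.0019.

S = 0.0019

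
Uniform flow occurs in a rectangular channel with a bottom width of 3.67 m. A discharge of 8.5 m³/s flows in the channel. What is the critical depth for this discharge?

y_c = 0.818 m

For a rectangular channel, critical depth y_c = (q²/g)^(1/3) where q = Q/b = 8.5/3.67 = 2.316 m²/s.
So y_c = (2.316²/9.81)^(1/3) = 0.818 m.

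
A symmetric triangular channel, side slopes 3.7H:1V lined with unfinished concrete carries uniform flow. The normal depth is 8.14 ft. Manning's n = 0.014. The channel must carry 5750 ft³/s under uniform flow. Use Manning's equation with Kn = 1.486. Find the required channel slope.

For a triangular section with side slope z = 3.7: A = zy² = 3.7×8.14² = 245.2 ft²; P = 2y√(1+z²) = 2×8.14×3.833 = 62.4 ft.
Hydraulic radius R = A/P = 245.2/62.4 = 3.929 ft.
From Manning's equation, S = [nQ / (1.486 A R^(2/3))]² = [0.014 × 5750 / (1.486 × 245.2 × 3.929^(2/3))]² = 0.00788.

S = 0.00788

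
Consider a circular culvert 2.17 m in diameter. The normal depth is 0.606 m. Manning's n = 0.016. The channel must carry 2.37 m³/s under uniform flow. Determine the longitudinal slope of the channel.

S = 0.00819

For a circular section of diameter D = 2.17 m at depth y = 0.606 m, the central angle is θ = 2 arccos(1 − 2y/D) = 2.227 rad. Then A = (D²/8)(θ − sin θ) = 0.8446 m² and P = Dθ/2 = 2.416 m.
Hydraulic radius R = A/P = 0.8446/2.416 = 0.3495 m.
From Manning's equation, S = [nQ / (1 A R^(2/3))]² = [0.016 × 2.37 / (1 × 0.8446 × 0.3495^(2/3))]² = 0.00819.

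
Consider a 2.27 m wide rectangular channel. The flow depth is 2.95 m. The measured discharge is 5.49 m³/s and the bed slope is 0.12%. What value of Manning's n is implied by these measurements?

n = 0.037

Flow area A = b·y = 2.27 × 2.95 = 6.697 m². Wetted perimeter P = b + 2y = 2.27 + 2×2.95 = 8.17 m.
Hydraulic radius R = A/P = 6.697/8.17 = 0.8196 m.
Rearranging Manning's equation: n = (1/Q) A R^(2/3) S^(1/2) = (1/5.49) × 6.697 × 0.8196^(2/3) × √0.0012 = 0.037.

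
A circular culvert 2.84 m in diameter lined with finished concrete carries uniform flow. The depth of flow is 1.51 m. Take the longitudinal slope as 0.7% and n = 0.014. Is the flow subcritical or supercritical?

For a circular section of diameter D = 2.84 m at depth y = 1.51 m, the central angle is θ = 2 arccos(1 − 2y/D) = 3.268 rad. Then A = (D²/8)(θ − sin θ) = 3.423 m² and P = Dθ/2 = 4.641 m.
Hydraulic radius R = A/P = 3.423/4.641 = 0.7375 m.
V = (1/n) R^(2/3) √S = (1/0.014) × 0.7375^(2/3) × √0.007 = 4.878 m/s. Hydraulic depth D_h = A/T = 3.423/2.834 = 1.208 m.
Froude number Fr = V/√(g·D_h) = 4.878/√(9.81×1.208) = 1.42, which is greater than 1, so the flow is supercritical.

supercritical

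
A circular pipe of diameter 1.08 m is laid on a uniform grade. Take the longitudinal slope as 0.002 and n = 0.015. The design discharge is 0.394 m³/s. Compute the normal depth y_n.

Manning's equation rearranged: A R^(2/3) = nQ / (1·√S) = 0.015 × 0.394 / (√0.002) = 0.1322.
Try y = 0.386 m: A R^(2/3) = 0.1047 — short.
Try y = 0.55 m: A R^(2/3) = 0.1974 — over.
Try y = 0.438 m: A R^(2/3) = 0.1323 — ≈ 0.1322.

y_n = 0.438 m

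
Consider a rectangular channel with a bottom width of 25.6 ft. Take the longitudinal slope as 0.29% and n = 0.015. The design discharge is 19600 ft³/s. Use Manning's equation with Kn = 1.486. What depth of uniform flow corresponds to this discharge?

Manning's equation rearranged: A R^(2/3) = nQ / (1.486·√S) = 0.015 × 19600 / (1.486 × √0.0029) = 3674.
Try y = 37.4 ft: A R^(2/3) = 4306 — high.
Try y = 24 ft: A R^(2/3) = 2528 — low.
Try y = 32.7 ft: A R^(2/3) = 3675 — matches.

y_n = 32.7 ft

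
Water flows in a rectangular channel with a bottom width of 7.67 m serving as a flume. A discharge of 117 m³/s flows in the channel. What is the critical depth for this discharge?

For a rectangular channel, critical depth y_c = (q²/g)^(1/3) where q = Q/b = 117/7.67 = 15.25 m²/s.
So y_c = (15.25²/9.81)^(1/3) = 2.87 m.

y_c = 2.87 m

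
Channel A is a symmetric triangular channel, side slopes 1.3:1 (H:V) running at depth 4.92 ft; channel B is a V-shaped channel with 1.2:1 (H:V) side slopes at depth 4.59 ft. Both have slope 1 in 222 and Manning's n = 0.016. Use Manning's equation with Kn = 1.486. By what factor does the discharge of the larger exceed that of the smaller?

1.33

Channel A: For a triangular section with side slope z = 1.3: A = zy² = 1.3×4.92² = 31.47 ft²; P = 2y√(1+z²) = 2×4.92×1.64 = 16.14 ft. Hydraulic radius R = A/P = 31.47/16.14 = 1.95 ft. Q_A = (1.486/0.016)·31.47·1.95^(2/3)·√0.004505 = 306.1 ft³/s.
Channel B: For a triangular section with side slope z = 1.2: A = zy² = 1.2×4.59² = 25.28 ft²; P = 2y√(1+z²) = 2×4.59×1.562 = 14.34 ft. Hydraulic radius R = A/P = 25.28/14.34 = 1.763 ft. Q_B = (1.486/0.016)·25.28·1.763^(2/3)·√0.004505 = 230 ft³/s.
The larger discharge is 306.1 ft³/s and the smaller is 230 ft³/s; the ratio is 1.33.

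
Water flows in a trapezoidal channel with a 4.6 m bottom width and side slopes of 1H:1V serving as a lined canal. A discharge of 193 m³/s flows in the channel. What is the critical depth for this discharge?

y_c = 4.18 m

At critical depth, Q² T / (g A³) = 1, i.e. A³/T = Q²/g = 193²/9.81 = 3797.
At y = 5.32 m: A³/T = 9645 — too large.
At y = 4.18 m: A³/T = 3814 — ≈ 3797.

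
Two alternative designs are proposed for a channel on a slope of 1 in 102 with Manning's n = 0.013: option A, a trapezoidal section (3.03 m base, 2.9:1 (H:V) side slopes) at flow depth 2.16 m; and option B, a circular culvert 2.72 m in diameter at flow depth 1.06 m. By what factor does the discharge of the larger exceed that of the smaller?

16

Channel A: With bottom width b = 3.03 m and side slope z = 2.9: A = (b + zy)y = (3.03 + 2.9×2.16)×2.16 = 20.08 m²; P = b + 2y√(1+z²) = 3.03 + 2×2.16×3.068 = 16.28 m. Hydraulic radius R = A/P = 20.08/16.28 = 1.233 m. Q_A = (1/0.013)·20.08·1.233^(2/3)·√0.009804 = 175.8 m³/s.
Channel B: For a circular section of diameter D = 2.72 m at depth y = 1.06 m, the central angle is θ = 2 arccos(1 − 2y/D) = 2.697 rad. Then A = (D²/8)(θ − sin θ) = 2.096 m² and P = Dθ/2 = 3.668 m. Hydraulic radius R = A/P = 2.096/3.668 = 0.5715 m. Q_B = (1/0.013)·2.096·0.5715^(2/3)·√0.009804 = 10.99 m³/s.
The larger discharge is 175.8 m³/s and the smaller is 10.99 m³/s; the ratio is 16.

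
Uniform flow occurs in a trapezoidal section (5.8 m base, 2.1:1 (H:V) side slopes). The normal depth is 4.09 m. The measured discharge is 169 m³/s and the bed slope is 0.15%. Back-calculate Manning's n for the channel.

n = 0.024

With bottom width b = 5.8 m and side slope z = 2.1: A = (b + zy)y = (5.8 + 2.1×4.09)×4.09 = 58.85 m²; P = b + 2y√(1+z²) = 5.8 + 2×4.09×2.326 = 24.83 m.
Hydraulic radius R = A/P = 58.85/24.83 = 2.371 m.
Rearranging Manning's equation: n = (1/Q) A R^(2/3) S^(1/2) = (1/169) × 58.85 × 2.371^(2/3) × √0.0015 = 0.024.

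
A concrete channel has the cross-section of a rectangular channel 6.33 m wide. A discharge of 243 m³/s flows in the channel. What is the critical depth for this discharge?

y_c = 5.32 m

For a rectangular channel, critical depth y_c = (q²/g)^(1/3) where q = Q/b = 243/6.33 = 38.39 m²/s.
So y_c = (38.39²/9.81)^(1/3) = 5.32 m.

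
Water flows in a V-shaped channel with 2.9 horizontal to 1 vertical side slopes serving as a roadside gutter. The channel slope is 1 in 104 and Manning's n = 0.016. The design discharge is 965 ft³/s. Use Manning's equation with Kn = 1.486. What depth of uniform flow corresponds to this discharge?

Manning's equation rearranged: A R^(2/3) = nQ / (1.486·√S) = 0.016 × 965 / (1.486 × √0.009615) = 106.
Trying y = 3.81 ft: A R^(2/3) = 62.31 — short.
Trying y = 5.75 ft: A R^(2/3) = 186.7 — over.
Trying y = 4.65 ft: A R^(2/3) = 106 — ≈ 106.

y_n = 4.65 ft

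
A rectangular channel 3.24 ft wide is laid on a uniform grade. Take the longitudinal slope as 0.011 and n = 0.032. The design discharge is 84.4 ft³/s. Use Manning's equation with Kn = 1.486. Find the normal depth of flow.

y_n = 4.72 ft

Manning's equation rearranged: A R^(2/3) = nQ / (1.486·√S) = 0.032 × 84.4 / (1.486 × √0.011) = 17.33.
Trying y = 5.47 ft: A R^(2/3) = 20.56 — too large.
Trying y = 3.63 ft: A R^(2/3) = 12.69 — too small.
Trying y = 4.72 ft: A R^(2/3) = 17.33 — close enough.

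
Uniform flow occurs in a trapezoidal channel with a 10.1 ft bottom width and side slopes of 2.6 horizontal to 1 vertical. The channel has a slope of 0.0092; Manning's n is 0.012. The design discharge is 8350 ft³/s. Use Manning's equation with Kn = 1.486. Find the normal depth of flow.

Manning's equation rearranged: A R^(2/3) = nQ / (1.486·√S) = 0.012 × 8350 / (1.486 × √0.0092) = 703.
At y = 10.3 ft: A R^(2/3) = 1202 — too large.
At y = 5.73 ft: A R^(2/3) = 324.4 — too small.
At y = 8.14 ft: A R^(2/3) = 702.8 — ≈ 703.

y_n = 8.14 ft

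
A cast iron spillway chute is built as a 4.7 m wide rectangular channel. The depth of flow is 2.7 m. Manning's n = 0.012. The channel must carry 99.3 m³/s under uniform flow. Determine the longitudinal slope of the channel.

Flow area A = b·y = 4.7 × 2.7 = 12.69 m². Wetted perimeter P = b + 2y = 4.7 + 2×2.7 = 10.1 m.
Hydraulic radius R = A/P = 12.69/10.1 = 1.256 m.
From Manning's equation, S = [nQ / (1 A R^(2/3))]² = [0.012 × 99.3 / (1 × 12.69 × 1.256^(2/3))]² = 0.0065.

S = 0.0065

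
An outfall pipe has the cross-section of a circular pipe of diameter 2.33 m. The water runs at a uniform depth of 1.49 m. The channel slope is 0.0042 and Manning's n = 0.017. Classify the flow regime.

subcritical

For a circular section of diameter D = 2.33 m at depth y = 1.49 m, the central angle is θ = 2 arccos(1 − 2y/D) = 3.707 rad. Then A = (D²/8)(θ − sin θ) = 2.879 m² and P = Dθ/2 = 4.319 m.
Hydraulic radius R = A/P = 2.879/4.319 = 0.6667 m.
V = (1/n) R^(2/3) √S = (1/0.017) × 0.6667^(2/3) × √0.0042 = 2.909 m/s. Hydraulic depth D_h = A/T = 2.879/2.237 = 1.287 m.
Froude number Fr = V/√(g·D_h) = 2.909/√(9.81×1.287) = 0.819, which is less than 1, so the flow is subcritical.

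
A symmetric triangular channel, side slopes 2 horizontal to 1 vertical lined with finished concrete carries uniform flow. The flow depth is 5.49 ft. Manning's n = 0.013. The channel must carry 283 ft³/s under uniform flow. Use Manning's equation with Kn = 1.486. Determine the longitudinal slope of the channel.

S = 0.000509

For a triangular section with side slope z = 2: A = zy² = 2×5.49² = 60.28 ft²; P = 2y√(1+z²) = 2×5.49×2.236 = 24.55 ft.
Hydraulic radius R = A/P = 60.28/24.55 = 2.455 ft.
From Manning's equation, S = [nQ / (1.486 A R^(2/3))]² = [0.013 × 283 / (1.486 × 60.28 × 2.455^(2/3))]² = 0.000509.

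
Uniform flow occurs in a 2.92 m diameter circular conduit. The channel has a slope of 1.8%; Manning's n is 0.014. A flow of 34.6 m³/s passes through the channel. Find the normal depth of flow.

Manning's equation rearranged: A R^(2/3) = nQ / (1·√S) = 0.014 × 34.6 / (√0.018) = 3.611.
Try y = 1.5 m: A R^(2/3) = 2.841 — too small.
Try y = 1.95 m: A R^(2/3) = 4.266 — too large.
Try y = 1.74 m: A R^(2/3) = 3.609 — ≈ 3.611.

y_n = 1.74 m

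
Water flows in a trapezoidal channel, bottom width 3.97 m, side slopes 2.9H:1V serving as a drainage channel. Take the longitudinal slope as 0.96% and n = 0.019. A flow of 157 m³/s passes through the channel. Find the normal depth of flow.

Manning's equation rearranged: A R^(2/3) = nQ / (1·√S) = 0.019 × 157 / (√0.0096) = 30.45.
Trying y = 2.04 m: A R^(2/3) = 23.07 — too small.
Trying y = 2.86 m: A R^(2/3) = 48.58 — too large.
Trying y = 2.32 m: A R^(2/3) = 30.52 — close enough.

y_n = 2.32 m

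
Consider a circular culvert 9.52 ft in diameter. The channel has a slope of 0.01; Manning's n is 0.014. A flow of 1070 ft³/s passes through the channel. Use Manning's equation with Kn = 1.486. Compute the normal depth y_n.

Manning's equation rearranged: A R^(2/3) = nQ / (1.486·√S) = 0.014 × 1070 / (1.486 × √0.01) = 100.8.
Try y = 7.97 ft: A R^(2/3) = 129.2 — high.
Try y = 4.9 ft: A R^(2/3) = 66.62 — low.
Try y = 6.41 ft: A R^(2/3) = 100.8 — close enough.

y_n = 6.41 ft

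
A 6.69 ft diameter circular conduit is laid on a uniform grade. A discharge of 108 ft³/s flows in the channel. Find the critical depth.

y_c = 2.71 ft

At critical depth, Q² T / (g A³) = 1, i.e. A³/T = Q²/g = 108²/32.2 = 362.2.
Try y = 2.95 ft: A³/T = 501.9 — high.
Try y = 2.08 ft: A³/T = 130.7 — low.
Try y = 2.71 ft: A³/T = 362.5 — matches.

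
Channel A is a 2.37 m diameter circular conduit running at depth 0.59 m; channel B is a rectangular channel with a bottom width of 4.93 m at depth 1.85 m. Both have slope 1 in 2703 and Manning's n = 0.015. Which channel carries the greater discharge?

Channel A: For a circular section of diameter D = 2.37 m at depth y = 0.59 m, the central angle is θ = 2 arccos(1 − 2y/D) = 2.09 rad. Then A = (D²/8)(θ − sin θ) = 0.8573 m² and P = Dθ/2 = 2.476 m. Hydraulic radius R = A/P = 0.8573/2.476 = 0.3462 m. Q_A = (1/0.015)·0.8573·0.3462^(2/3)·√0.00037 = 0.5421 m³/s.
Channel B: Flow area A = b·y = 4.93 × 1.85 = 9.12 m². Wetted perimeter P = b + 2y = 4.93 + 2×1.85 = 8.63 m. Hydraulic radius R = A/P = 9.12/8.63 = 1.057 m. Q_B = (1/0.015)·9.12·1.057^(2/3)·√0.00037 = 12.13 m³/s.
Q_A = 0.5421 m³/s vs Q_B = 12.13 m³/s, so channel B carries more.

channel B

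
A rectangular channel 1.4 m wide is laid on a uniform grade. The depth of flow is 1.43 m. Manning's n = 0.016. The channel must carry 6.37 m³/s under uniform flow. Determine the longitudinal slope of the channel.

Flow area A = b·y = 1.4 × 1.43 = 2.002 m². Wetted perimeter P = b + 2y = 1.4 + 2×1.43 = 4.26 m.
Hydraulic radius R = A/P = 2.002/4.26 = 0.47 m.
From Manning's equation, S = [nQ / (1 A R^(2/3))]² = [0.016 × 6.37 / (1 × 2.002 × 0.47^(2/3))]² = 0.00709.

S = 0.00709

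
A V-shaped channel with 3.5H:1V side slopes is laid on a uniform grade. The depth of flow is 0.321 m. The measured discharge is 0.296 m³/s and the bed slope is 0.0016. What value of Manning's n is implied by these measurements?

For a triangular section with side slope z = 3.5: A = zy² = 3.5×0.321² = 0.3606 m²; P = 2y√(1+z²) = 2×0.321×3.64 = 2.337 m.
Hydraulic radius R = A/P = 0.3606/2.337 = 0.1543 m.
Rearranging Manning's equation: n = (1/Q) A R^(2/3) S^(1/2) = (1/0.296) × 0.3606 × 0.1543^(2/3) × √0.0016 = 0.014.

n = 0.014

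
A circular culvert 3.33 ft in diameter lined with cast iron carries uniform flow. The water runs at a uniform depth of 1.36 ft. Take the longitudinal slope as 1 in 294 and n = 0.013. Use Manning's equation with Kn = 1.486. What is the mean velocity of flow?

V = 5.38 ft/s

For a circular section of diameter D = 3.33 ft at depth y = 1.36 ft, the central angle is θ = 2 arccos(1 − 2y/D) = 2.773 rad. Then A = (D²/8)(θ − sin θ) = 3.345 ft² and P = Dθ/2 = 4.617 ft.
Hydraulic radius R = A/P = 3.345/4.617 = 0.7244 ft.
From Manning's equation, V = (1.486/n) R^(2/3) S^(1/2) = (1.486/0.013) × 0.7244^(2/3) × 0.003401^(1/2) = 5.38 ft/s.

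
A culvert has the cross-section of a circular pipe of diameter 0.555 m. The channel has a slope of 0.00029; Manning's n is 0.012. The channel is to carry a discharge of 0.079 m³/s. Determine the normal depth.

y_n = 0.396 m

Manning's equation rearranged: A R^(2/3) = nQ / (1·√S) = 0.012 × 0.079 / (√0.00029) = 0.05567.
Trying y = 0.448 m: A R^(2/3) = 0.06393 — over.
Trying y = 0.272 m: A R^(2/3) = 0.03133 — short.
Trying y = 0.396 m: A R^(2/3) = 0.05564 — ≈ 0.05567.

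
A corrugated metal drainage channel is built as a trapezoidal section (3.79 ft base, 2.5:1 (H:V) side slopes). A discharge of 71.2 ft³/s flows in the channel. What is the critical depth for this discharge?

At critical depth, Q² T / (g A³) = 1, i.e. A³/T = Q²/g = 71.2²/32.2 = 157.4.
At y = 1.88 ft: A³/T = 308.3 — too large.
At y = 1.42 ft: A³/T = 104 — too small.
At y = 1.58 ft: A³/T = 156.5 — matches.

y_c = 1.58 ft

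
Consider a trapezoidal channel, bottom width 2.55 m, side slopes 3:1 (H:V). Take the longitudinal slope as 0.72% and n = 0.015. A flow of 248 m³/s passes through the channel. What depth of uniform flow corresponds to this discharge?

y_n = 2.9 m

Manning's equation rearranged: A R^(2/3) = nQ / (1·√S) = 0.015 × 248 / (√0.0072) = 43.84.
Try y = 1.98 m: A R^(2/3) = 18.08 — low.
Try y = 2.9 m: A R^(2/3) = 43.91 — matches.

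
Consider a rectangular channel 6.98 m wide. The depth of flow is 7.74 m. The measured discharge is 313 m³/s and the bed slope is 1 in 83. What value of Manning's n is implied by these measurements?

Flow area A = b·y = 6.98 × 7.74 = 54.03 m². Wetted perimeter P = b + 2y = 6.98 + 2×7.74 = 22.46 m.
Hydraulic radius R = A/P = 54.03/22.46 = 2.405 m.
Rearranging Manning's equation: n = (1/Q) A R^(2/3) S^(1/2) = (1/313) × 54.03 × 2.405^(2/3) × √0.01205 = 0.034.

n = 0.034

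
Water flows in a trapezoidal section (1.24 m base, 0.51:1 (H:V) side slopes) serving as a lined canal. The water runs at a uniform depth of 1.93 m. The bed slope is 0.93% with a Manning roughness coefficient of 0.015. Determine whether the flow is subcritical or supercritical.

supercritical

With bottom width b = 1.24 m and side slope z = 0.51: A = (b + zy)y = (1.24 + 0.51×1.93)×1.93 = 4.293 m²; P = b + 2y√(1+z²) = 1.24 + 2×1.93×1.123 = 5.573 m.
Hydraulic radius R = A/P = 4.293/5.573 = 0.7703 m.
V = (1/n) R^(2/3) √S = (1/0.015) × 0.7703^(2/3) × √0.0093 = 5.402 m/s. Hydraulic depth D_h = A/T = 4.293/3.209 = 1.338 m.
Froude number Fr = V/√(g·D_h) = 5.402/√(9.81×1.338) = 1.49, which is greater than 1, so the flow is supercritical.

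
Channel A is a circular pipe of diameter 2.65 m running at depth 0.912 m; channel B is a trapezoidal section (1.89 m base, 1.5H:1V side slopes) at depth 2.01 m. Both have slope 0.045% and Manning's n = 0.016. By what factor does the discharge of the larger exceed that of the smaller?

Channel A: For a circular section of diameter D = 2.65 m at depth y = 0.912 m, the central angle is θ = 2 arccos(1 − 2y/D) = 2.508 rad. Then A = (D²/8)(θ − sin θ) = 1.681 m² and P = Dθ/2 = 3.323 m. Hydraulic radius R = A/P = 1.681/3.323 = 0.506 m. Q_A = (1/0.016)·1.681·0.506^(2/3)·√0.00045 = 1.415 m³/s.
Channel B: With bottom width b = 1.89 m and side slope z = 1.5: A = (b + zy)y = (1.89 + 1.5×2.01)×2.01 = 9.859 m²; P = b + 2y√(1+z²) = 1.89 + 2×2.01×1.803 = 9.137 m. Hydraulic radius R = A/P = 9.859/9.137 = 1.079 m. Q_B = (1/0.016)·9.859·1.079^(2/3)·√0.00045 = 13.75 m³/s.
The larger discharge is 13.75 m³/s and the smaller is 1.415 m³/s; the ratio is 9.71.

9.71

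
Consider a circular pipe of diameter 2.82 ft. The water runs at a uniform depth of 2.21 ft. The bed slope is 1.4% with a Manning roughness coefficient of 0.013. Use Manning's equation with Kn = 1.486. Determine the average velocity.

For a circular section of diameter D = 2.82 ft at depth y = 2.21 ft, the central angle is θ = 2 arccos(1 − 2y/D) = 4.348 rad. Then A = (D²/8)(θ − sin θ) = 5.251 ft² and P = Dθ/2 = 6.131 ft.
Hydraulic radius R = A/P = 5.251/6.131 = 0.8565 ft.
From Manning's equation, V = (1.486/n) R^(2/3) S^(1/2) = (1.486/0.013) × 0.8565^(2/3) × 0.014^(1/2) = 12.2 ft/s.

V = 12.2 ft/s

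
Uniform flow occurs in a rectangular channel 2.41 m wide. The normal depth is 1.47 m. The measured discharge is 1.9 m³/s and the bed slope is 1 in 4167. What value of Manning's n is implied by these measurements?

Flow area A = b·y = 2.41 × 1.47 = 3.543 m². Wetted perimeter P = b + 2y = 2.41 + 2×1.47 = 5.35 m.
Hydraulic radius R = A/P = 3.543/5.35 = 0.6622 m.
Rearranging Manning's equation: n = (1/Q) A R^(2/3) S^(1/2) = (1/1.9) × 3.543 × 0.6622^(2/3) × √0.00024 = 0.0219.

n = 0.0219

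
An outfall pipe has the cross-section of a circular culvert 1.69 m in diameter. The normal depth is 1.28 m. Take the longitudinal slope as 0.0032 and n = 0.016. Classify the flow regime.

subcritical

For a circular section of diameter D = 1.69 m at depth y = 1.28 m, the central angle is θ = 2 arccos(1 − 2y/D) = 4.223 rad. Then A = (D²/8)(θ − sin θ) = 1.823 m² and P = Dθ/2 = 3.569 m.
Hydraulic radius R = A/P = 1.823/3.569 = 0.5108 m.
V = (1/n) R^(2/3) √S = (1/0.016) × 0.5108^(2/3) × √0.0032 = 2.259 m/s. Hydraulic depth D_h = A/T = 1.823/1.449 = 1.258 m.
Froude number Fr = V/√(g·D_h) = 2.259/√(9.81×1.258) = 0.643, which is less than 1, so the flow is subcritical.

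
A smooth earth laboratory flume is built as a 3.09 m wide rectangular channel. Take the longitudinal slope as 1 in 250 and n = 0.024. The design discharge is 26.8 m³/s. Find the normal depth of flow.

Manning's equation rearranged: A R^(2/3) = nQ / (1·√S) = 0.024 × 26.8 / (√0.004) = 10.17.
Try y = 2.51 m: A R^(2/3) = 7.528 — short.
Try y = 3.2 m: A R^(2/3) = 10.16 — ≈ 10.17.

y_n = 3.2 m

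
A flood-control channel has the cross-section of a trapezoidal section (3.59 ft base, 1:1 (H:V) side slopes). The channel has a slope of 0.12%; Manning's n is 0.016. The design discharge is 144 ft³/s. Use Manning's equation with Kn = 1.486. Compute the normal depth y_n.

y_n = 3.83 ft

Manning's equation rearranged: A R^(2/3) = nQ / (1.486·√S) = 0.016 × 144 / (1.486 × √0.0012) = 44.76.
At y = 4.45 ft: A R^(2/3) = 60.73 — high.
At y = 3.2 ft: A R^(2/3) = 31.18 — low.
At y = 3.83 ft: A R^(2/3) = 44.67 — close enough.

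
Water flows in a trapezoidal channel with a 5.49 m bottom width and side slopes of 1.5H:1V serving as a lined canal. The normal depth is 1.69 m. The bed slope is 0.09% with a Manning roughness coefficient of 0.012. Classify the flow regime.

subcritical

With bottom width b = 5.49 m and side slope z = 1.5: A = (b + zy)y = (5.49 + 1.5×1.69)×1.69 = 13.56 m²; P = b + 2y√(1+z²) = 5.49 + 2×1.69×1.803 = 11.58 m.
Hydraulic radius R = A/P = 13.56/11.58 = 1.171 m.
V = (1/n) R^(2/3) √S = (1/0.012) × 1.171^(2/3) × √0.0009 = 2.777 m/s. Hydraulic depth D_h = A/T = 13.56/10.56 = 1.284 m.
Froude number Fr = V/√(g·D_h) = 2.777/√(9.81×1.284) = 0.782, which is less than 1, so the flow is subcritical.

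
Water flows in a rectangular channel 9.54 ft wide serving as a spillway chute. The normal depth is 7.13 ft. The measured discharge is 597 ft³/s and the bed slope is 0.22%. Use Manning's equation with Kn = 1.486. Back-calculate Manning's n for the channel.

n = 0.016

Flow area A = b·y = 9.54 × 7.13 = 68.02 ft². Wetted perimeter P = b + 2y = 9.54 + 2×7.13 = 23.8 ft.
Hydraulic radius R = A/P = 68.02/23.8 = 2.858 ft.
Rearranging Manning's equation: n = (1.486/Q) A R^(2/3) S^(1/2) = (1.486/597) × 68.02 × 2.858^(2/3) × √0.0022 = 0.016.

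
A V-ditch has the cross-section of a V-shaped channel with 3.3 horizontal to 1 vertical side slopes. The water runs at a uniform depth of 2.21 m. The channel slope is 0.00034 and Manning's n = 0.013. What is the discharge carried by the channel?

For a triangular section with side slope z = 3.3: A = zy² = 3.3×2.21² = 16.12 m²; P = 2y√(1+z²) = 2×2.21×3.448 = 15.24 m.
Hydraulic radius R = A/P = 16.12/15.24 = 1.058 m.
Manning's equation: Q = (1/n) A R^(2/3) S^(1/2) = (1/0.013) × 16.12 × 1.058^(2/3) × 0.00034^(1/2) = 23.7 m³/s.

Q = 23.7 m³/s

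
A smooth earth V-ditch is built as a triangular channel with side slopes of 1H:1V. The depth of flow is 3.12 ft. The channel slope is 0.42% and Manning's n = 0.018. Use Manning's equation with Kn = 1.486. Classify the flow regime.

subcritical

For a triangular section with side slope z = 1: A = zy² = 1×3.12² = 9.734 ft²; P = 2y√(1+z²) = 2×3.12×1.414 = 8.825 ft.
Hydraulic radius R = A/P = 9.734/8.825 = 1.103 ft.
V = (1.486/n) R^(2/3) √S = (1.486/0.018) × 1.103^(2/3) × √0.0042 = 5.712 ft/s. Hydraulic depth D_h = A/T = 9.734/6.24 = 1.56 ft.
Froude number Fr = V/√(g·D_h) = 5.712/√(32.2×1.56) = 0.806, which is less than 1, so the flow is subcritical.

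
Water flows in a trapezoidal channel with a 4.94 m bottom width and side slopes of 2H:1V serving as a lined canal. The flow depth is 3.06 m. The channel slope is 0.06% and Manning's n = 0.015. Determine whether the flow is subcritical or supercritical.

With bottom width b = 4.94 m and side slope z = 2: A = (b + zy)y = (4.94 + 2×3.06)×3.06 = 33.84 m²; P = b + 2y√(1+z²) = 4.94 + 2×3.06×2.236 = 18.62 m.
Hydraulic radius R = A/P = 33.84/18.62 = 1.817 m.
V = (1/n) R^(2/3) √S = (1/0.015) × 1.817^(2/3) × √0.0006 = 2.432 m/s. Hydraulic depth D_h = A/T = 33.84/17.18 = 1.97 m.
Froude number Fr = V/√(g·D_h) = 2.432/√(9.81×1.97) = 0.553, which is less than 1, so the flow is subcritical.

subcritical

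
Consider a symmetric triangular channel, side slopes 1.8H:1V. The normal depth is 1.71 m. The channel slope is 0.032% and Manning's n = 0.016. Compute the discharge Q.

Q = 4.85 m³/s

For a triangular section with side slope z = 1.8: A = zy² = 1.8×1.71² = 5.263 m²; P = 2y√(1+z²) = 2×1.71×2.059 = 7.042 m.
Hydraulic radius R = A/P = 5.263/7.042 = 0.7474 m.
Manning's equation: Q = (1/n) A R^(2/3) S^(1/2) = (1/0.016) × 5.263 × 0.7474^(2/3) × 0.00032^(1/2) = 4.85 m³/s.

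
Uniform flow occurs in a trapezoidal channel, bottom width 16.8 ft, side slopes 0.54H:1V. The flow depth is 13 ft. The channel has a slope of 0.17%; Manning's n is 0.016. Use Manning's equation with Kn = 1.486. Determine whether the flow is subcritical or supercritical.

subcritical

With bottom width b = 16.8 ft and side slope z = 0.54: A = (b + zy)y = (16.8 + 0.54×13)×13 = 309.7 ft²; P = b + 2y√(1+z²) = 16.8 + 2×13×1.136 = 46.35 ft.
Hydraulic radius R = A/P = 309.7/46.35 = 6.681 ft.
V = (1.486/n) R^(2/3) √S = (1.486/0.016) × 6.681^(2/3) × √0.0017 = 13.58 ft/s. Hydraulic depth D_h = A/T = 309.7/30.84 = 10.04 ft.
Froude number Fr = V/√(g·D_h) = 13.58/√(32.2×10.04) = 0.755, which is less than 1, so the flow is subcritical.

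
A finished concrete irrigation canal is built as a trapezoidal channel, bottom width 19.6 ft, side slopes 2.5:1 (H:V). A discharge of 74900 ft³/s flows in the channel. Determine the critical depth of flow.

y_c = 31.8 ft

At critical depth, Q² T / (g A³) = 1, i.e. A³/T = Q²/g = 74900²/32.2 = 174200000.
At y = 39 ft: A³/T = 443800000 — high.
At y = 31.8 ft: A³/T = 175200000 — matches.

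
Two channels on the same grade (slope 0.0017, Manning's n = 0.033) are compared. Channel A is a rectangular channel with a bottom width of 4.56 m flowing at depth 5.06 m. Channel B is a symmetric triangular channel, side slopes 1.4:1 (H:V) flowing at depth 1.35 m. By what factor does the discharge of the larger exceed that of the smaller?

18.2

Channel A: Flow area A = b·y = 4.56 × 5.06 = 23.07 m². Wetted perimeter P = b + 2y = 4.56 + 2×5.06 = 14.68 m. Hydraulic radius R = A/P = 23.07/14.68 = 1.572 m. Q_A = (1/0.033)·23.07·1.572^(2/3)·√0.0017 = 38.97 m³/s.
Channel B: For a triangular section with side slope z = 1.4: A = zy² = 1.4×1.35² = 2.551 m²; P = 2y√(1+z²) = 2×1.35×1.72 = 4.645 m. Hydraulic radius R = A/P = 2.551/4.645 = 0.5493 m. Q_B = (1/0.033)·2.551·0.5493^(2/3)·√0.0017 = 2.138 m³/s.
The larger discharge is 38.97 m³/s and the smaller is 2.138 m³/s; the ratio is 18.2.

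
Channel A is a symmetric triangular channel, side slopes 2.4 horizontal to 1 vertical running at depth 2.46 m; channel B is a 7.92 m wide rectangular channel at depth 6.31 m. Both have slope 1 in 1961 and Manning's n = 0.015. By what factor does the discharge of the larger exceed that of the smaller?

Channel A: For a triangular section with side slope z = 2.4: A = zy² = 2.4×2.46² = 14.52 m²; P = 2y√(1+z²) = 2×2.46×2.6 = 12.79 m. Hydraulic radius R = A/P = 14.52/12.79 = 1.135 m. Q_A = (1/0.015)·14.52·1.135^(2/3)·√0.0005099 = 23.8 m³/s.
Channel B: Flow area A = b·y = 7.92 × 6.31 = 49.98 m². Wetted perimeter P = b + 2y = 7.92 + 2×6.31 = 20.54 m. Hydraulic radius R = A/P = 49.98/20.54 = 2.433 m. Q_B = (1/0.015)·49.98·2.433^(2/3)·√0.0005099 = 136.1 m³/s.
The larger discharge is 136.1 m³/s and the smaller is 23.8 m³/s; the ratio is 5.72.

5.72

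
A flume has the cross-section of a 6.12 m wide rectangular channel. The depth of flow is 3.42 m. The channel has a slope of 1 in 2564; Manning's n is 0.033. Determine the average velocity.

V = 0.824 m/s

Flow area A = b·y = 6.12 × 3.42 = 20.93 m². Wetted perimeter P = b + 2y = 6.12 + 2×3.42 = 12.96 m.
Hydraulic radius R = A/P = 20.93/12.96 = 1.615 m.
From Manning's equation, V = (1/n) R^(2/3) S^(1/2) = (1/0.033) × 1.615^(2/3) × 0.00039^(1/2) = 0.824 m/s.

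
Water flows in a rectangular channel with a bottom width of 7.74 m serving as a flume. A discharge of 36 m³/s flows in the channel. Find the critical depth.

For a rectangular channel, critical depth y_c = (q²/g)^(1/3) where q = Q/b = 36/7.74 = 4.651 m²/s.
So y_c = (4.651²/9.81)^(1/3) = 1.3 m.

y_c = 1.3 m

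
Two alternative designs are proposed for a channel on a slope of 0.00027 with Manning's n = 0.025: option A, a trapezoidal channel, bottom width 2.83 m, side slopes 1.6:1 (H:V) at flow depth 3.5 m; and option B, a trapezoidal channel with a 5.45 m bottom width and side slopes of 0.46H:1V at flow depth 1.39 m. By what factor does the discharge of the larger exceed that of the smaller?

Channel A: With bottom width b = 2.83 m and side slope z = 1.6: A = (b + zy)y = (2.83 + 1.6×3.5)×3.5 = 29.5 m²; P = b + 2y√(1+z²) = 2.83 + 2×3.5×1.887 = 16.04 m. Hydraulic radius R = A/P = 29.5/16.04 = 1.84 m. Q_A = (1/0.025)·29.5·1.84^(2/3)·√0.00027 = 29.12 m³/s.
Channel B: With bottom width b = 5.45 m and side slope z = 0.46: A = (b + zy)y = (5.45 + 0.46×1.39)×1.39 = 8.464 m²; P = b + 2y√(1+z²) = 5.45 + 2×1.39×1.101 = 8.51 m. Hydraulic radius R = A/P = 8.464/8.51 = 0.9946 m. Q_B = (1/0.025)·8.464·0.9946^(2/3)·√0.00027 = 5.543 m³/s.
The larger discharge is 29.12 m³/s and the smaller is 5.543 m³/s; the ratio is 5.25.

5.25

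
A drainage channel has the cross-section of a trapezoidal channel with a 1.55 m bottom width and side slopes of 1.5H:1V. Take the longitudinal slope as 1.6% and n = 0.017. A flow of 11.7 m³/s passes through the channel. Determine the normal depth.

y_n = 0.855 m

Manning's equation rearranged: A R^(2/3) = nQ / (1·√S) = 0.017 × 11.7 / (√0.016) = 1.572.
Trying y = 0.607 m: A R^(2/3) = 0.8101 — too small.
Trying y = 1.09 m: A R^(2/3) = 2.561 — too large.
Trying y = 0.855 m: A R^(2/3) = 1.572 — ≈ 1.572.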